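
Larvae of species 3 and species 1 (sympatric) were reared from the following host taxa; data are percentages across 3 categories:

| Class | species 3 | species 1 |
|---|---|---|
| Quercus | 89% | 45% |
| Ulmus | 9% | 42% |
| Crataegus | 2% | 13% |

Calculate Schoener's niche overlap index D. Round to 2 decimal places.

Convert percentages to proportions (divide by 100).
Σ|p₁ᵢ − p₂ᵢ| = 0.44 + 0.33 + 0.11 = 0.88
D = 1 − ½ × 0.88 = 1 − 0.440 = 0.5600

0.56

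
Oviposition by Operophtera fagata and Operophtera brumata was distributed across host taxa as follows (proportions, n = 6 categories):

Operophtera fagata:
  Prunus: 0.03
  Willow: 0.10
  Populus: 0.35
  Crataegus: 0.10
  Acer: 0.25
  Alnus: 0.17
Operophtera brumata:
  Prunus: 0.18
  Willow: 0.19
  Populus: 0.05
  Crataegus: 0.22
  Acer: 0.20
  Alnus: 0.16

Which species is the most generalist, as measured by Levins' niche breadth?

Σp_fagaᵢ² = 0.03² + 0.10² + 0.35² + 0.10² + 0.25² + 0.17² = 0.0009 + 0.0100 + 0.1225 + 0.0100 + 0.0625 + 0.0289 = 0.2348
B_faga = 1 / 0.2348 = 4.2589
Σp_brumᵢ² = 0.18² + 0.19² + 0.05² + 0.22² + 0.20² + 0.16² = 0.0324 + 0.0361 + 0.0025 + 0.0484 + 0.0400 + 0.0256 = 0.1850
B_brum = 1 / 0.1850 = 5.4054
Highest B → broadest niche (most generalist): Operophtera brumata (B = 5.41).

Operophtera brumata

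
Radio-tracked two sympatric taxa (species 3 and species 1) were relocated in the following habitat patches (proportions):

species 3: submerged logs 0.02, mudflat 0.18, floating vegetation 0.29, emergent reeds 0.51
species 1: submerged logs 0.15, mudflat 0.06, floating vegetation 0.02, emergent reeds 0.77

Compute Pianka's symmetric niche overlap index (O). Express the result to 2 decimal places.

Σ p₁ᵢp₂ᵢ = 0.0030 + 0.0108 + 0.0058 + 0.3927 = 0.4123
Σp_1ᵢ² = 0.02² + 0.18² + 0.29² + 0.51² = 0.0004 + 0.0324 + 0.0841 + 0.2601 = 0.3770
Σp_2ᵢ² = 0.15² + 0.06² + 0.02² + 0.77² = 0.0225 + 0.0036 + 0.0004 + 0.5929 = 0.6194
O = 0.4123 / √(0.3770 × 0.6194) = 0.4123 / 0.48323 = 0.8532

0.85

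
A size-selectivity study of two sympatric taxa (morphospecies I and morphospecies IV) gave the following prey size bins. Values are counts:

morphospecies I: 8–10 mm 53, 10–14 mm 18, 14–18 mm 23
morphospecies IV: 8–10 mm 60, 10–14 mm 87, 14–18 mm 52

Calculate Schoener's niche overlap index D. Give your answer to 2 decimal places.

0.74

Proportions for morphospecies I (n=94): 53/94=0.5638, 18/94=0.1915, 23/94=0.2447
Proportions for morphospecies IV (n=199): 60/199=0.3015, 87/199=0.4372, 52/199=0.2613
Σ|p₁ᵢ − p₂ᵢ| = 0.2623 + 0.2457 + 0.0166 = 0.5246
D = 1 − ½ × 0.5246 = 1 − 0.26230 = 0.73770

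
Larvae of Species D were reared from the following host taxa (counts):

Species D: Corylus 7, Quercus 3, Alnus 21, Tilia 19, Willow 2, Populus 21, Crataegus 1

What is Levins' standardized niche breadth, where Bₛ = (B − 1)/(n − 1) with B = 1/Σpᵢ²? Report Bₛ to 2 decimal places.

Proportions for Species D (n=74): 7/74=0.0946, 3/74=0.0405, 21/74=0.2838, 19/74=0.2568, 2/74=0.0270, 21/74=0.2838, 1/74=0.0135
Σpᵢ² = 0.0946² + 0.0405² + 0.2838² + 0.2568² + 0.0270² + 0.2838² + 0.0135² = 0.008949 + 0.001640 + 0.080542 + 0.065946 + 0.000729 + 0.080542 + 0.000182 = 0.238530
B = 1 / 0.238530 = 4.1923
Bₛ = (B − 1)/(n − 1) = (4.1923 − 1)/(7 − 1) = 3.1923/6 = 0.5321

0.53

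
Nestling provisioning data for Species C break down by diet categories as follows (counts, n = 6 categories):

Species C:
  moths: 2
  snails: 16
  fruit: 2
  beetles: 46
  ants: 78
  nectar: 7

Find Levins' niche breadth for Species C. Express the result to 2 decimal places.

2.68

Proportions for Species C (n=151): 2/151=0.0132, 16/151=0.1060, 2/151=0.0132, 46/151=0.3046, 78/151=0.5166, 7/151=0.0464
Σpᵢ² = 0.0132² + 0.1060² + 0.0132² + 0.3046² + 0.5166² + 0.0464² = 0.000174 + 0.011236 + 0.000174 + 0.092781 + 0.266876 + 0.002153 = 0.373394
B = 1 / 0.373394 = 2.6781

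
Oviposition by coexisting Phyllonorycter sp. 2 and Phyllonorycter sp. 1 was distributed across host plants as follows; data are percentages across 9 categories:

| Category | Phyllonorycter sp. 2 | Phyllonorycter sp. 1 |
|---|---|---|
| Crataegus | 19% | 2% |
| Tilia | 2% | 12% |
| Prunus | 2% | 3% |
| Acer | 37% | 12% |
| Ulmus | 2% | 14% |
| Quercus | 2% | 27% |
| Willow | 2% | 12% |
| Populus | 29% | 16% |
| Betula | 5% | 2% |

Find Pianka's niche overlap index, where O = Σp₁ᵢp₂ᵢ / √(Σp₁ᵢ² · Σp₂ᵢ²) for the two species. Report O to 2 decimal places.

Convert percentages to proportions (divide by 100).
Σ p₁ᵢp₂ᵢ = 0.0038 + 0.0024 + 0.0006 + 0.0444 + 0.0028 + 0.0054 + 0.0024 + 0.0464 + 0.0010 = 0.1092
Σp_1ᵢ² = 0.19² + 0.02² + 0.02² + 0.37² + 0.02² + 0.02² + 0.02² + 0.29² + 0.05² = 0.0361 + 0.0004 + 0.0004 + 0.1369 + 0.0004 + 0.0004 + 0.0004 + 0.0841 + 0.0025 = 0.2616
Σp_2ᵢ² = 0.02² + 0.12² + 0.03² + 0.12² + 0.14² + 0.27² + 0.12² + 0.16² + 0.02² = 0.0004 + 0.0144 + 0.0009 + 0.0144 + 0.0196 + 0.0729 + 0.0144 + 0.0256 + 0.0004 = 0.1630
O = 0.1092 / √(0.2616 × 0.1630) = 0.1092 / 0.20650 = 0.5288

0.53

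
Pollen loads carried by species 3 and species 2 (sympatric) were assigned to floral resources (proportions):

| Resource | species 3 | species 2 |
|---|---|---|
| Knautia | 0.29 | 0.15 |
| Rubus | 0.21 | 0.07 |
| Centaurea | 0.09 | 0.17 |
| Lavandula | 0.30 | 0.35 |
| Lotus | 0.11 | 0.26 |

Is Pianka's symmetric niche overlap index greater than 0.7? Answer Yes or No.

Yes

Σ p₁ᵢp₂ᵢ = 0.0435 + 0.0147 + 0.0153 + 0.1050 + 0.0286 = 0.2071
Σp_1ᵢ² = 0.29² + 0.21² + 0.09² + 0.30² + 0.11² = 0.0841 + 0.0441 + 0.0081 + 0.0900 + 0.0121 = 0.2384
Σp_2ᵢ² = 0.15² + 0.07² + 0.17² + 0.35² + 0.26² = 0.0225 + 0.0049 + 0.0289 + 0.1225 + 0.0676 = 0.2464
O = 0.2071 / √(0.2384 × 0.2464) = 0.2071 / 0.24237 = 0.8545
O = 0.8545 > 0.7 → Yes.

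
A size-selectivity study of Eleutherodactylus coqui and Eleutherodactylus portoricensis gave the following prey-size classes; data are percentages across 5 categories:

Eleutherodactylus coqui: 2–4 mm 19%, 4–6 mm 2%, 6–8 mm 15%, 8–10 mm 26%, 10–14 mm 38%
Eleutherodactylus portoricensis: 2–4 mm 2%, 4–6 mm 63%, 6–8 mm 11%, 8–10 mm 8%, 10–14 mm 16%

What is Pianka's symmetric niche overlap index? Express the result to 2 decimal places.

Convert percentages to proportions (divide by 100).
Σ p₁ᵢp₂ᵢ = 0.0038 + 0.0126 + 0.0165 + 0.0208 + 0.0608 = 0.1145
Σp_1ᵢ² = 0.19² + 0.02² + 0.15² + 0.26² + 0.38² = 0.0361 + 0.0004 + 0.0225 + 0.0676 + 0.1444 = 0.2710
Σp_2ᵢ² = 0.02² + 0.63² + 0.11² + 0.08² + 0.16² = 0.0004 + 0.3969 + 0.0121 + 0.0064 + 0.0256 = 0.4414
O = 0.1145 / √(0.2710 × 0.4414) = 0.1145 / 0.34586 = 0.3311

0.33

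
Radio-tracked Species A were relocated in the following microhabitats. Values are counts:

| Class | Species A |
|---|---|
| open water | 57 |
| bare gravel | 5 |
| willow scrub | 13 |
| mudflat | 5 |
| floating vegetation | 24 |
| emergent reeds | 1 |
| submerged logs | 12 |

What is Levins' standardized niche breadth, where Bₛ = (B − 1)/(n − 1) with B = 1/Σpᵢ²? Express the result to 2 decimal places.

0.38

Proportions for Species A (n=117): 57/117=0.4872, 5/117=0.0427, 13/117=0.1111, 5/117=0.0427, 24/117=0.2051, 1/117=0.0085, 12/117=0.1026
Σpᵢ² = 0.4872² + 0.0427² + 0.1111² + 0.0427² + 0.2051² + 0.0085² + 0.1026² = 0.237364 + 0.001823 + 0.012343 + 0.001823 + 0.042066 + 0.000072 + 0.010527 = 0.306018
B = 1 / 0.306018 = 3.2678
Bₛ = (B − 1)/(n − 1) = (3.2678 − 1)/(7 − 1) = 2.2678/6 = 0.3780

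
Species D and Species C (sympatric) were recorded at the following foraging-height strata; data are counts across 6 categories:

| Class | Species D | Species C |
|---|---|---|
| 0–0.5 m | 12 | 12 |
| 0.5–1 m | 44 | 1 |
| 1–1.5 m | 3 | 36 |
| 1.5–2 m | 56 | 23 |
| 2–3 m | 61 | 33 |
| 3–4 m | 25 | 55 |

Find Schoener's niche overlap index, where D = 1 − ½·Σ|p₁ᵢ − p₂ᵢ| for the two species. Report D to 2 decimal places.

0.56

Proportions for Species D (n=201): 12/201=0.0597, 44/201=0.2189, 3/201=0.0149, 56/201=0.2786, 61/201=0.3035, 25/201=0.1244
Proportions for Species C (n=160): 12/160=0.0750, 1/160=0.0063, 36/160=0.2250, 23/160=0.1438, 33/160=0.2063, 55/160=0.3438
Σ|p₁ᵢ − p₂ᵢ| = 0.0153 + 0.2126 + 0.2101 + 0.1348 + 0.0972 + 0.2194 = 0.8894
D = 1 − ½ × 0.8894 = 1 − 0.44470 = 0.55530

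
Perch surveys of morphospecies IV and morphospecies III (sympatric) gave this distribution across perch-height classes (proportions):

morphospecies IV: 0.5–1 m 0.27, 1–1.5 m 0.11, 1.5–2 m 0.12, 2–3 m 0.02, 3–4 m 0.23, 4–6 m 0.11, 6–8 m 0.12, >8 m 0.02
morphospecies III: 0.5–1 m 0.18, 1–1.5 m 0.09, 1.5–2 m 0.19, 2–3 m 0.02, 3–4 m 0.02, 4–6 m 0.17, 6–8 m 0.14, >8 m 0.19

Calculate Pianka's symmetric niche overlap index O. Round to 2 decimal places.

Σ p₁ᵢp₂ᵢ = 0.0486 + 0.0099 + 0.0228 + 0.0004 + 0.0046 + 0.0187 + 0.0168 + 0.0038 = 0.1256
Σp_1ᵢ² = 0.27² + 0.11² + 0.12² + 0.02² + 0.23² + 0.11² + 0.12² + 0.02² = 0.0729 + 0.0121 + 0.0144 + 0.0004 + 0.0529 + 0.0121 + 0.0144 + 0.0004 = 0.1796
Σp_2ᵢ² = 0.18² + 0.09² + 0.19² + 0.02² + 0.02² + 0.17² + 0.14² + 0.19² = 0.0324 + 0.0081 + 0.0361 + 0.0004 + 0.0004 + 0.0289 + 0.0196 + 0.0361 = 0.1620
O = 0.1256 / √(0.1796 × 0.1620) = 0.1256 / 0.17057 = 0.7364

0.74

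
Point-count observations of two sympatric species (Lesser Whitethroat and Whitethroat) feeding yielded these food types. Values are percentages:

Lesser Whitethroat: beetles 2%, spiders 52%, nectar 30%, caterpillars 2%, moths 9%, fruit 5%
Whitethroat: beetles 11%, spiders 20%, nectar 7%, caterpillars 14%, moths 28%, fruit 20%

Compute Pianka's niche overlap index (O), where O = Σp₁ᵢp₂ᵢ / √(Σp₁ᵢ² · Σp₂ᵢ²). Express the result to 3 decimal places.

Convert percentages to proportions (divide by 100).
Σ p₁ᵢp₂ᵢ = 0.0022 + 0.1040 + 0.0210 + 0.0028 + 0.0252 + 0.0100 = 0.1652
Σp_1ᵢ² = 0.02² + 0.52² + 0.30² + 0.02² + 0.09² + 0.05² = 0.0004 + 0.2704 + 0.0900 + 0.0004 + 0.0081 + 0.0025 = 0.3718
Σp_2ᵢ² = 0.11² + 0.20² + 0.07² + 0.14² + 0.28² + 0.20² = 0.0121 + 0.0400 + 0.0049 + 0.0196 + 0.0784 + 0.0400 = 0.1950
O = 0.1652 / √(0.3718 × 0.1950) = 0.1652 / 0.269260 = 0.61353

0.614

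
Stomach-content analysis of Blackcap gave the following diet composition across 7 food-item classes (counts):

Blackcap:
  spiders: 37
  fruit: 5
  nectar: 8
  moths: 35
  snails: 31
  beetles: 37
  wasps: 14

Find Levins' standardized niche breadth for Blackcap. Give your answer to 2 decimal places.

Proportions for Blackcap (n=167): 37/167=0.2216, 5/167=0.0299, 8/167=0.0479, 35/167=0.2096, 31/167=0.1856, 37/167=0.2216, 14/167=0.0838
Σpᵢ² = 0.2216² + 0.0299² + 0.0479² + 0.2096² + 0.1856² + 0.2216² + 0.0838² = 0.049107 + 0.000894 + 0.002294 + 0.043932 + 0.034447 + 0.049107 + 0.007022 = 0.186803
B = 1 / 0.186803 = 5.3532
Bₛ = (B − 1)/(n − 1) = (5.3532 − 1)/(7 − 1) = 4.3532/6 = 0.7255

0.73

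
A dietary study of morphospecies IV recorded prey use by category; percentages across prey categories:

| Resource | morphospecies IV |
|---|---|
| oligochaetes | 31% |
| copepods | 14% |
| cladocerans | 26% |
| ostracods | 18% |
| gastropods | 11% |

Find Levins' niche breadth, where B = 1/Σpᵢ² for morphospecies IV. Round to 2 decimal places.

Convert percentages to proportions (divide by 100).
Σpᵢ² = 0.31² + 0.14² + 0.26² + 0.18² + 0.11² = 0.0961 + 0.0196 + 0.0676 + 0.0324 + 0.0121 = 0.2278
B = 1 / 0.2278 = 4.3898

4.39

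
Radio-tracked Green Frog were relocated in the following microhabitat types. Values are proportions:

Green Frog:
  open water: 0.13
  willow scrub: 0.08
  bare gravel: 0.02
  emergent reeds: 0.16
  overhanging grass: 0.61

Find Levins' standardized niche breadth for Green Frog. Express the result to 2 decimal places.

0.34

Σpᵢ² = 0.13² + 0.08² + 0.02² + 0.16² + 0.61² = 0.0169 + 0.0064 + 0.0004 + 0.0256 + 0.3721 = 0.4214
B = 1 / 0.4214 = 2.3730
Bₛ = (B − 1)/(n − 1) = (2.3730 − 1)/(5 − 1) = 1.3730/4 = 0.3433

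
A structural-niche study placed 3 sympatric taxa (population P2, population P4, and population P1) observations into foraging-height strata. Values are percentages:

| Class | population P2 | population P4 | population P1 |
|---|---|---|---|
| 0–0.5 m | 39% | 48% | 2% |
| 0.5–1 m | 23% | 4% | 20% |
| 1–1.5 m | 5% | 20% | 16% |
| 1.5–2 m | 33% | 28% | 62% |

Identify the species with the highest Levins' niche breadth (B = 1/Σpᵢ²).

population P2

Convert percentages to proportions (divide by 100).
Σp_P2ᵢ² = 0.39² + 0.23² + 0.05² + 0.33² = 0.1521 + 0.0529 + 0.0025 + 0.1089 = 0.3164
B_P2 = 1 / 0.3164 = 3.1606
Σp_P4ᵢ² = 0.48² + 0.04² + 0.20² + 0.28² = 0.2304 + 0.0016 + 0.0400 + 0.0784 = 0.3504
B_P4 = 1 / 0.3504 = 2.8539
Σp_P1ᵢ² = 0.02² + 0.20² + 0.16² + 0.62² = 0.0004 + 0.0400 + 0.0256 + 0.3844 = 0.4504
B_P1 = 1 / 0.4504 = 2.2202
Highest B → broadest niche (most generalist): population P2 (B = 3.16).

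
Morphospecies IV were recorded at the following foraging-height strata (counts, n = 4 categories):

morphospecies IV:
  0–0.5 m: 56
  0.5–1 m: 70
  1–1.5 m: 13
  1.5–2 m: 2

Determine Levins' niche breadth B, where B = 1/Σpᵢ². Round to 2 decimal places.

2.42

Proportions for morphospecies IV (n=141): 56/141=0.3972, 70/141=0.4965, 13/141=0.0922, 2/141=0.0142
Σpᵢ² = 0.3972² + 0.4965² + 0.0922² + 0.0142² = 0.157768 + 0.246512 + 0.008501 + 0.000202 = 0.412983
B = 1 / 0.412983 = 2.4214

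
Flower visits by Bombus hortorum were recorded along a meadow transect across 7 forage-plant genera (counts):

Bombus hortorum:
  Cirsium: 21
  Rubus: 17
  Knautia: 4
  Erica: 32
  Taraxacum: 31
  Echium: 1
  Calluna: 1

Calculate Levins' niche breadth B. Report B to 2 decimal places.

4.19

Proportions for Bombus hortorum (n=107): 21/107=0.1963, 17/107=0.1589, 4/107=0.0374, 32/107=0.2991, 31/107=0.2897, 1/107=0.0093, 1/107=0.0093
Σpᵢ² = 0.1963² + 0.1589² + 0.0374² + 0.2991² + 0.2897² + 0.0093² + 0.0093² = 0.038534 + 0.025249 + 0.001399 + 0.089461 + 0.083926 + 0.000086 + 0.000086 = 0.238741
B = 1 / 0.238741 = 4.1886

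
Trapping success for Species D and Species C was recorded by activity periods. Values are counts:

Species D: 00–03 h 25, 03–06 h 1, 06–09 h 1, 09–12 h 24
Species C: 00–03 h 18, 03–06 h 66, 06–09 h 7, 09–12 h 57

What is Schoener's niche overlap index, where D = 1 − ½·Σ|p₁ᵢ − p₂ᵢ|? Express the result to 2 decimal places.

Proportions for Species D (n=51): 25/51=0.4902, 1/51=0.0196, 1/51=0.0196, 24/51=0.4706
Proportions for Species C (n=148): 18/148=0.1216, 66/148=0.4459, 7/148=0.0473, 57/148=0.3851
Σ|p₁ᵢ − p₂ᵢ| = 0.3686 + 0.4263 + 0.0277 + 0.0855 = 0.9081
D = 1 − ½ × 0.9081 = 1 − 0.45405 = 0.54595

0.55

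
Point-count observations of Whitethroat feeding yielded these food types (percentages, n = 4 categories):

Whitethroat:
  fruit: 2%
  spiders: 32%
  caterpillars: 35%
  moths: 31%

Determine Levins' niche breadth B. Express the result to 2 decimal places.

Convert percentages to proportions (divide by 100).
Σpᵢ² = 0.02² + 0.32² + 0.35² + 0.31² = 0.0004 + 0.1024 + 0.1225 + 0.0961 = 0.3214
B = 1 / 0.3214 = 3.1114

3.11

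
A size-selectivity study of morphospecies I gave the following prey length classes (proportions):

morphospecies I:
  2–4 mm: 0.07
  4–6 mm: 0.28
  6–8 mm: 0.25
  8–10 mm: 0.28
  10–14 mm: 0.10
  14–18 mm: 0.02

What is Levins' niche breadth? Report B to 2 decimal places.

Σpᵢ² = 0.07² + 0.28² + 0.25² + 0.28² + 0.10² + 0.02² = 0.0049 + 0.0784 + 0.0625 + 0.0784 + 0.0100 + 0.0004 = 0.2346
B = 1 / 0.2346 = 4.2626

4.26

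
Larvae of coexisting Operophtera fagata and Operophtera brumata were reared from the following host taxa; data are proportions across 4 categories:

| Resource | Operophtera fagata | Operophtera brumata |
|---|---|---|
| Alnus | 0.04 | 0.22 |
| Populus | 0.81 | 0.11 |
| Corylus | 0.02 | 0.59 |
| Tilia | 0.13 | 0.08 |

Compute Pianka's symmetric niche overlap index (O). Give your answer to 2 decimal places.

0.23

Σ p₁ᵢp₂ᵢ = 0.0088 + 0.0891 + 0.0118 + 0.0104 = 0.1201
Σp_1ᵢ² = 0.04² + 0.81² + 0.02² + 0.13² = 0.0016 + 0.6561 + 0.0004 + 0.0169 = 0.6750
Σp_2ᵢ² = 0.22² + 0.11² + 0.59² + 0.08² = 0.0484 + 0.0121 + 0.3481 + 0.0064 = 0.4150
O = 0.1201 / √(0.6750 × 0.4150) = 0.1201 / 0.52927 = 0.2269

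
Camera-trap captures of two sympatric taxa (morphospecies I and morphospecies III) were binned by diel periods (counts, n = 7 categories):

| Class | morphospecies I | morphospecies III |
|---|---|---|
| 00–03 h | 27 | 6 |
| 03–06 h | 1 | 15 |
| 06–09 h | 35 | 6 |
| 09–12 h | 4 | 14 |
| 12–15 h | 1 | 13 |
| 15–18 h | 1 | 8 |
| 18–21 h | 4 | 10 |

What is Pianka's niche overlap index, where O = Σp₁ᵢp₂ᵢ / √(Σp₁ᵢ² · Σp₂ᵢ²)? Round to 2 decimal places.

0.39

Proportions for morphospecies I (n=73): 27/73=0.3699, 1/73=0.0137, 35/73=0.4795, 4/73=0.0548, 1/73=0.0137, 1/73=0.0137, 4/73=0.0548
Proportions for morphospecies III (n=72): 6/72=0.0833, 15/72=0.2083, 6/72=0.0833, 14/72=0.1944, 13/72=0.1806, 8/72=0.1111, 10/72=0.1389
Σ p₁ᵢp₂ᵢ = 0.030813 + 0.002854 + 0.039942 + 0.010653 + 0.002474 + 0.001522 + 0.007612 = 0.095870
Σp_1ᵢ² = 0.3699² + 0.0137² + 0.4795² + 0.0548² + 0.0137² + 0.0137² + 0.0548² = 0.136826 + 0.000188 + 0.229920 + 0.003003 + 0.000188 + 0.000188 + 0.003003 = 0.373316
Σp_2ᵢ² = 0.0833² + 0.2083² + 0.0833² + 0.1944² + 0.1806² + 0.1111² + 0.1389² = 0.006939 + 0.043389 + 0.006939 + 0.037791 + 0.032616 + 0.012343 + 0.019293 = 0.159310
O = 0.095870 / √(0.373316 × 0.159310) = 0.095870 / 0.2438708 = 0.3931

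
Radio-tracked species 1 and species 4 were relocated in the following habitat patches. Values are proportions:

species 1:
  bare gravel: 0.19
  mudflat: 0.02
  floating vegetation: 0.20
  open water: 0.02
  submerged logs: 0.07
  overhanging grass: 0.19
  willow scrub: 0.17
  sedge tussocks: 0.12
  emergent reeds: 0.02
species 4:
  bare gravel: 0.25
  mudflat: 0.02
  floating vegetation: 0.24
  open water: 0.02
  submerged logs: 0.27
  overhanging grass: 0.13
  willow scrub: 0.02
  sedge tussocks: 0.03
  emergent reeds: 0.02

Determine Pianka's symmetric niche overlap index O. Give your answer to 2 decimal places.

0.80

Σ p₁ᵢp₂ᵢ = 0.0475 + 0.0004 + 0.0480 + 0.0004 + 0.0189 + 0.0247 + 0.0034 + 0.0036 + 0.0004 = 0.1473
Σp_1ᵢ² = 0.19² + 0.02² + 0.20² + 0.02² + 0.07² + 0.19² + 0.17² + 0.12² + 0.02² = 0.0361 + 0.0004 + 0.0400 + 0.0004 + 0.0049 + 0.0361 + 0.0289 + 0.0144 + 0.0004 = 0.1616
Σp_2ᵢ² = 0.25² + 0.02² + 0.24² + 0.02² + 0.27² + 0.13² + 0.02² + 0.03² + 0.02² = 0.0625 + 0.0004 + 0.0576 + 0.0004 + 0.0729 + 0.0169 + 0.0004 + 0.0009 + 0.0004 = 0.2124
O = 0.1473 / √(0.1616 × 0.2124) = 0.1473 / 0.18527 = 0.7951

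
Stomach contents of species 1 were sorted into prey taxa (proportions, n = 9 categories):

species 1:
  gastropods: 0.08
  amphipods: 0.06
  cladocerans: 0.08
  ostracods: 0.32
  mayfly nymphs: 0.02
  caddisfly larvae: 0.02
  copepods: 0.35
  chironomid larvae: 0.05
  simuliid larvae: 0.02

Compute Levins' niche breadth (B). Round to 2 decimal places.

Σpᵢ² = 0.08² + 0.06² + 0.08² + 0.32² + 0.02² + 0.02² + 0.35² + 0.05² + 0.02² = 0.0064 + 0.0036 + 0.0064 + 0.1024 + 0.0004 + 0.0004 + 0.1225 + 0.0025 + 0.0004 = 0.2450
B = 1 / 0.2450 = 4.0816

4.08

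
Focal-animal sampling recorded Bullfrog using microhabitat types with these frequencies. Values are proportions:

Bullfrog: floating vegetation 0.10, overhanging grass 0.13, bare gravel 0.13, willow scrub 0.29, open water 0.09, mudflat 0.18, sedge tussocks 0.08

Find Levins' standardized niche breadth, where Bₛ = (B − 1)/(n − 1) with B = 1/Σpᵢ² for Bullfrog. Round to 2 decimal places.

0.79

Σpᵢ² = 0.10² + 0.13² + 0.13² + 0.29² + 0.09² + 0.18² + 0.08² = 0.0100 + 0.0169 + 0.0169 + 0.0841 + 0.0081 + 0.0324 + 0.0064 = 0.1748
B = 1 / 0.1748 = 5.7208
Bₛ = (B − 1)/(n − 1) = (5.7208 − 1)/(7 − 1) = 4.7208/6 = 0.7868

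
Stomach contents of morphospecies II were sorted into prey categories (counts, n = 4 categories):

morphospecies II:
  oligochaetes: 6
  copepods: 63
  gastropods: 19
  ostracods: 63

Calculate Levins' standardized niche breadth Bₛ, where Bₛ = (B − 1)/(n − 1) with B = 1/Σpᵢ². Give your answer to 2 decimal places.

0.58

Proportions for morphospecies II (n=151): 6/151=0.0397, 63/151=0.4172, 19/151=0.1258, 63/151=0.4172
Σpᵢ² = 0.0397² + 0.4172² + 0.1258² + 0.4172² = 0.001576 + 0.174056 + 0.015826 + 0.174056 = 0.365514
B = 1 / 0.365514 = 2.7359
Bₛ = (B − 1)/(n − 1) = (2.7359 − 1)/(4 − 1) = 1.7359/3 = 0.5786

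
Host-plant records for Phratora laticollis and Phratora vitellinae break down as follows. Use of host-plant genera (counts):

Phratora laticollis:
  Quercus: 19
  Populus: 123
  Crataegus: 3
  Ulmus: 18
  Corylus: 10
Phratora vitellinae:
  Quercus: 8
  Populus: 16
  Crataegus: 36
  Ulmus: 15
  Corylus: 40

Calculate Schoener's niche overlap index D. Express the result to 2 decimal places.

Proportions for Phratora laticollis (n=173): 19/173=0.1098, 123/173=0.7110, 3/173=0.0173, 18/173=0.1040, 10/173=0.0578
Proportions for Phratora vitellinae (n=115): 8/115=0.0696, 16/115=0.1391, 36/115=0.3130, 15/115=0.1304, 40/115=0.3478
Σ|p₁ᵢ − p₂ᵢ| = 0.0402 + 0.5719 + 0.2957 + 0.0264 + 0.2900 = 1.2242
D = 1 − ½ × 1.2242 = 1 − 0.61210 = 0.38790

0.39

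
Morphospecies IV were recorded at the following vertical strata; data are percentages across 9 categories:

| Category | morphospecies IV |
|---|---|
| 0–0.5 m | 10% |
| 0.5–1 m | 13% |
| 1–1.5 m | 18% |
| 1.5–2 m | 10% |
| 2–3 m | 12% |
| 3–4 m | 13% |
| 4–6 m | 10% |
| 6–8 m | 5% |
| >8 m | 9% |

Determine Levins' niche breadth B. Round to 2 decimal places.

8.25

Convert percentages to proportions (divide by 100).
Σpᵢ² = 0.10² + 0.13² + 0.18² + 0.10² + 0.12² + 0.13² + 0.10² + 0.05² + 0.09² = 0.0100 + 0.0169 + 0.0324 + 0.0100 + 0.0144 + 0.0169 + 0.0100 + 0.0025 + 0.0081 = 0.1212
B = 1 / 0.1212 = 8.2508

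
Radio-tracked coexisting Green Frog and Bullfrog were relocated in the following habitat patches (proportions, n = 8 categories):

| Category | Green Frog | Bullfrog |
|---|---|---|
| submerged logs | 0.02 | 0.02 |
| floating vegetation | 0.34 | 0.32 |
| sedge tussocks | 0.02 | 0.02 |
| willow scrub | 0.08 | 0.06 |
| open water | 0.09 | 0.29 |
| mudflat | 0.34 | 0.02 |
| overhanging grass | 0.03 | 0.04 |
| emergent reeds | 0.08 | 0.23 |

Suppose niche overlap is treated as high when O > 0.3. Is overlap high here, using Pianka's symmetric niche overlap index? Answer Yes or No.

Σ p₁ᵢp₂ᵢ = 0.0004 + 0.1088 + 0.0004 + 0.0048 + 0.0261 + 0.0068 + 0.0012 + 0.0184 = 0.1669
Σp_1ᵢ² = 0.02² + 0.34² + 0.02² + 0.08² + 0.09² + 0.34² + 0.03² + 0.08² = 0.0004 + 0.1156 + 0.0004 + 0.0064 + 0.0081 + 0.1156 + 0.0009 + 0.0064 = 0.2538
Σp_2ᵢ² = 0.02² + 0.32² + 0.02² + 0.06² + 0.29² + 0.02² + 0.04² + 0.23² = 0.0004 + 0.1024 + 0.0004 + 0.0036 + 0.0841 + 0.0004 + 0.0016 + 0.0529 = 0.2458
O = 0.1669 / √(0.2538 × 0.2458) = 0.1669 / 0.24977 = 0.6682
O = 0.6682 > 0.3 → Yes.

Yes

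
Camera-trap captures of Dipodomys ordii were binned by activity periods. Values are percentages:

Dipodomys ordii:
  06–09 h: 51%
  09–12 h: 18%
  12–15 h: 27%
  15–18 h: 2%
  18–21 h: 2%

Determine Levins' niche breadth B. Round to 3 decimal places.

Convert percentages to proportions (divide by 100).
Σpᵢ² = 0.51² + 0.18² + 0.27² + 0.02² + 0.02² = 0.2601 + 0.0324 + 0.0729 + 0.0004 + 0.0004 = 0.3662
B = 1 / 0.3662 = 2.73075

2.731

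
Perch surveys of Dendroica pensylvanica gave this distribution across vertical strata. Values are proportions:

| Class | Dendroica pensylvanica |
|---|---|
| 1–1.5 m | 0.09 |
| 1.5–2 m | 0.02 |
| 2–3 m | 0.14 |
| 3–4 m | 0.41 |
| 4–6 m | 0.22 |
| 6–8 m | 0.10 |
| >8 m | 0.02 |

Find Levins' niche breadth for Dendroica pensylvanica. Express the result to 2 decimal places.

Σpᵢ² = 0.09² + 0.02² + 0.14² + 0.41² + 0.22² + 0.10² + 0.02² = 0.0081 + 0.0004 + 0.0196 + 0.1681 + 0.0484 + 0.0100 + 0.0004 = 0.2550
B = 1 / 0.2550 = 3.9216

3.92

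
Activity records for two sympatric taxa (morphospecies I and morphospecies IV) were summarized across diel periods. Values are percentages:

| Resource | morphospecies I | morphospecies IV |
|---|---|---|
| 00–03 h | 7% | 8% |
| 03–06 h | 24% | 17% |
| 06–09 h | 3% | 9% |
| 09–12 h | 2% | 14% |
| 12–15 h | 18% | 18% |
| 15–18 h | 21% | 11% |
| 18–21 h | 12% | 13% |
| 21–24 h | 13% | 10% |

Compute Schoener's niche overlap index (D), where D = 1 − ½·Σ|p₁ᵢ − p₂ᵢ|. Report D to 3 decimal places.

0.800

Convert percentages to proportions (divide by 100).
Σ|p₁ᵢ − p₂ᵢ| = 0.01 + 0.07 + 0.06 + 0.12 + 0.00 + 0.10 + 0.01 + 0.03 = 0.40
D = 1 − ½ × 0.40 = 1 − 0.200 = 0.80000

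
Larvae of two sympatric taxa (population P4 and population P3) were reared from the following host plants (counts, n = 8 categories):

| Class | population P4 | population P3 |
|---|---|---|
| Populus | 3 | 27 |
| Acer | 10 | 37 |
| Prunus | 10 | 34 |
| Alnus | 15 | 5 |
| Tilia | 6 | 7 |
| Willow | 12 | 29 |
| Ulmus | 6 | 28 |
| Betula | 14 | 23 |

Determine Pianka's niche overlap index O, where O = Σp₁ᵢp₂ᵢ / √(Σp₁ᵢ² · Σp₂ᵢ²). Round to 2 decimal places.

0.81

Proportions for population P4 (n=76): 3/76=0.0395, 10/76=0.1316, 10/76=0.1316, 15/76=0.1974, 6/76=0.0789, 12/76=0.1579, 6/76=0.0789, 14/76=0.1842
Proportions for population P3 (n=190): 27/190=0.1421, 37/190=0.1947, 34/190=0.1789, 5/190=0.0263, 7/190=0.0368, 29/190=0.1526, 28/190=0.1474, 23/190=0.1211
Σ p₁ᵢp₂ᵢ = 0.005613 + 0.025623 + 0.023543 + 0.005192 + 0.002904 + 0.024096 + 0.011630 + 0.022307 = 0.120908
Σp_1ᵢ² = 0.0395² + 0.1316² + 0.1316² + 0.1974² + 0.0789² + 0.1579² + 0.0789² + 0.1842² = 0.001560 + 0.017319 + 0.017319 + 0.038967 + 0.006225 + 0.024932 + 0.006225 + 0.033930 = 0.146477
Σp_2ᵢ² = 0.1421² + 0.1947² + 0.1789² + 0.0263² + 0.0368² + 0.1526² + 0.1474² + 0.1211² = 0.020192 + 0.037908 + 0.032005 + 0.000692 + 0.001354 + 0.023287 + 0.021727 + 0.014665 = 0.151830
O = 0.120908 / √(0.146477 × 0.151830) = 0.120908 / 0.1491295 = 0.8108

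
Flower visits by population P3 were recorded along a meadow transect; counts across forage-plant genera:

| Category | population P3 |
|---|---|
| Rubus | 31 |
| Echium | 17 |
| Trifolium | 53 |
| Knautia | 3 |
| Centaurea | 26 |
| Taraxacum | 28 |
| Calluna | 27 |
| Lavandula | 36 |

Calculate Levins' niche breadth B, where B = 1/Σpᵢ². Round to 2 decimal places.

Proportions for population P3 (n=221): 31/221=0.1403, 17/221=0.0769, 53/221=0.2398, 3/221=0.0136, 26/221=0.1176, 28/221=0.1267, 27/221=0.1222, 36/221=0.1629
Σpᵢ² = 0.1403² + 0.0769² + 0.2398² + 0.0136² + 0.1176² + 0.1267² + 0.1222² + 0.1629² = 0.019684 + 0.005914 + 0.057504 + 0.000185 + 0.013830 + 0.016053 + 0.014933 + 0.026536 = 0.154639
B = 1 / 0.154639 = 6.4667

6.47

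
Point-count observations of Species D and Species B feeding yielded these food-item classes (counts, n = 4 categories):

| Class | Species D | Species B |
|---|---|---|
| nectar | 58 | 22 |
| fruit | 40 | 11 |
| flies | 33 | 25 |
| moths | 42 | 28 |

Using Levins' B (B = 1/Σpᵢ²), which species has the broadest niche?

Species D

Proportions for Species D (n=173): 58/173=0.3353, 40/173=0.2312, 33/173=0.1908, 42/173=0.2428
Proportions for Species B (n=86): 22/86=0.2558, 11/86=0.1279, 25/86=0.2907, 28/86=0.3256
Σp_Dᵢ² = 0.3353² + 0.2312² + 0.1908² + 0.2428² = 0.112426 + 0.053453 + 0.036405 + 0.058952 = 0.261236
B_D = 1 / 0.261236 = 3.8280
Σp_Bᵢ² = 0.2558² + 0.1279² + 0.2907² + 0.3256² = 0.065434 + 0.016358 + 0.084506 + 0.106015 = 0.272313
B_B = 1 / 0.272313 = 3.6722
Highest B → broadest niche (most generalist): Species D (B = 3.83).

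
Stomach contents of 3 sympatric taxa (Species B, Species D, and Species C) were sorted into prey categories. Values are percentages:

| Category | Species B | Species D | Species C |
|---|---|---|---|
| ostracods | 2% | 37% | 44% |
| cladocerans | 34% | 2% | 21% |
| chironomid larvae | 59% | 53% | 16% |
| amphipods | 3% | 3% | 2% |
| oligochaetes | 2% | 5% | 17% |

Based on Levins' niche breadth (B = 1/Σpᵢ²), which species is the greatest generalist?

Convert percentages to proportions (divide by 100).
Σp_Bᵢ² = 0.02² + 0.34² + 0.59² + 0.03² + 0.02² = 0.0004 + 0.1156 + 0.3481 + 0.0009 + 0.0004 = 0.4654
B_B = 1 / 0.4654 = 2.1487
Σp_Dᵢ² = 0.37² + 0.02² + 0.53² + 0.03² + 0.05² = 0.1369 + 0.0004 + 0.2809 + 0.0009 + 0.0025 = 0.4216
B_D = 1 / 0.4216 = 2.3719
Σp_Cᵢ² = 0.44² + 0.21² + 0.16² + 0.02² + 0.17² = 0.1936 + 0.0441 + 0.0256 + 0.0004 + 0.0289 = 0.2926
B_C = 1 / 0.2926 = 3.4176
Highest B → broadest niche (most generalist): Species C (B = 3.42).

Species C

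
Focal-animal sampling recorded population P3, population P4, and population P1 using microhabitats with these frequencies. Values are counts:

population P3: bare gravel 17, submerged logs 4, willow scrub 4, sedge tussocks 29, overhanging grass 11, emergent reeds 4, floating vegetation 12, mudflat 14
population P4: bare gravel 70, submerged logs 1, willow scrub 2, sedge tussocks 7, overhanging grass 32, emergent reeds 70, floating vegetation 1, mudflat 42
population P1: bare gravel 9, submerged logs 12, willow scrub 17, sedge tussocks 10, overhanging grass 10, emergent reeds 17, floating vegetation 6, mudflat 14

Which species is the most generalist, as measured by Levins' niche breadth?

Proportions for population P3 (n=95): 17/95=0.1789, 4/95=0.0421, 4/95=0.0421, 29/95=0.3053, 11/95=0.1158, 4/95=0.0421, 12/95=0.1263, 14/95=0.1474
Proportions for population P4 (n=225): 70/225=0.3111, 1/225=0.0044, 2/225=0.0089, 7/225=0.0311, 32/225=0.1422, 70/225=0.3111, 1/225=0.0044, 42/225=0.1867
Proportions for population P1 (n=95): 9/95=0.0947, 12/95=0.1263, 17/95=0.1789, 10/95=0.1053, 10/95=0.1053, 17/95=0.1789, 6/95=0.0632, 14/95=0.1474
Σp_P3ᵢ² = 0.1789² + 0.0421² + 0.0421² + 0.3053² + 0.1158² + 0.0421² + 0.1263² + 0.1474² = 0.032005 + 0.001772 + 0.001772 + 0.093208 + 0.013410 + 0.001772 + 0.015952 + 0.021727 = 0.181618
B_P3 = 1 / 0.181618 = 5.5061
Σp_P4ᵢ² = 0.3111² + 0.0044² + 0.0089² + 0.0311² + 0.1422² + 0.3111² + 0.0044² + 0.1867² = 0.096783 + 0.000019 + 0.000079 + 0.000967 + 0.020221 + 0.096783 + 0.000019 + 0.034857 = 0.249728
B_P4 = 1 / 0.249728 = 4.0044
Σp_P1ᵢ² = 0.0947² + 0.1263² + 0.1789² + 0.1053² + 0.1053² + 0.1789² + 0.0632² + 0.1474² = 0.008968 + 0.015952 + 0.032005 + 0.011088 + 0.011088 + 0.032005 + 0.003994 + 0.021727 = 0.136827
B_P1 = 1 / 0.136827 = 7.3085
Highest B → broadest niche (most generalist): population P1 (B = 7.31).

population P1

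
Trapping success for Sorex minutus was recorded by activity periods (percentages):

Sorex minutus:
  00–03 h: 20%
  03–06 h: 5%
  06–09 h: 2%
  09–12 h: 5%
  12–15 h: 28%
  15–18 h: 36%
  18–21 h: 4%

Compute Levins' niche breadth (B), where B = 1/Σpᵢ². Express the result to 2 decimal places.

Convert percentages to proportions (divide by 100).
Σpᵢ² = 0.20² + 0.05² + 0.02² + 0.05² + 0.28² + 0.36² + 0.04² = 0.0400 + 0.0025 + 0.0004 + 0.0025 + 0.0784 + 0.1296 + 0.0016 = 0.2550
B = 1 / 0.2550 = 3.9216

3.92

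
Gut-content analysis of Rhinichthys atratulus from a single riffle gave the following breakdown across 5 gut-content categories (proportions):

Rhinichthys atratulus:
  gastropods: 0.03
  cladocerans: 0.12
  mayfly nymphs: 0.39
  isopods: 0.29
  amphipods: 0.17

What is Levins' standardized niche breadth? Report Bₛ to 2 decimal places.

Σpᵢ² = 0.03² + 0.12² + 0.39² + 0.29² + 0.17² = 0.0009 + 0.0144 + 0.1521 + 0.0841 + 0.0289 = 0.2804
B = 1 / 0.2804 = 3.5663
Bₛ = (B − 1)/(n − 1) = (3.5663 − 1)/(5 − 1) = 2.5663/4 = 0.6416

0.64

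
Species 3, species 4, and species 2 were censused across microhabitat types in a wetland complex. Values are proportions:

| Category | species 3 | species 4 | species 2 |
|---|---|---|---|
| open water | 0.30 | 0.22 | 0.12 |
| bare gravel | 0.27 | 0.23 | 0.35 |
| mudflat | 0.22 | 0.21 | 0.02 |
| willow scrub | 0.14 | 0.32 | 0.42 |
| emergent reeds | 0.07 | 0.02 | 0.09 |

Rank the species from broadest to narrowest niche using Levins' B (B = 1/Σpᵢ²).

species 3 > species 4 > species 2

Σp_3ᵢ² = 0.30² + 0.27² + 0.22² + 0.14² + 0.07² = 0.0900 + 0.0729 + 0.0484 + 0.0196 + 0.0049 = 0.2358
B_3 = 1 / 0.2358 = 4.2409
Σp_4ᵢ² = 0.22² + 0.23² + 0.21² + 0.32² + 0.02² = 0.0484 + 0.0529 + 0.0441 + 0.1024 + 0.0004 = 0.2482
B_4 = 1 / 0.2482 = 4.0290
Σp_2ᵢ² = 0.12² + 0.35² + 0.02² + 0.42² + 0.09² = 0.0144 + 0.1225 + 0.0004 + 0.1764 + 0.0081 = 0.3218
B_2 = 1 / 0.3218 = 3.1075
Ranking by B (broadest → narrowest): species 3 (4.24) > species 4 (4.03) > species 2 (3.11)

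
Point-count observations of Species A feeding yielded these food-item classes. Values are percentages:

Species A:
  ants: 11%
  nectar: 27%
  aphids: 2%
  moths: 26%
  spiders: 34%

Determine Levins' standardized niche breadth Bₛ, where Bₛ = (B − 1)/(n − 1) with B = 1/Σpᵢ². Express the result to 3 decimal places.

Convert percentages to proportions (divide by 100).
Σpᵢ² = 0.11² + 0.27² + 0.02² + 0.26² + 0.34² = 0.0121 + 0.0729 + 0.0004 + 0.0676 + 0.1156 = 0.2686
B = 1 / 0.2686 = 3.72301
Bₛ = (B − 1)/(n − 1) = (3.72301 − 1)/(5 − 1) = 2.72301/4 = 0.68075

0.681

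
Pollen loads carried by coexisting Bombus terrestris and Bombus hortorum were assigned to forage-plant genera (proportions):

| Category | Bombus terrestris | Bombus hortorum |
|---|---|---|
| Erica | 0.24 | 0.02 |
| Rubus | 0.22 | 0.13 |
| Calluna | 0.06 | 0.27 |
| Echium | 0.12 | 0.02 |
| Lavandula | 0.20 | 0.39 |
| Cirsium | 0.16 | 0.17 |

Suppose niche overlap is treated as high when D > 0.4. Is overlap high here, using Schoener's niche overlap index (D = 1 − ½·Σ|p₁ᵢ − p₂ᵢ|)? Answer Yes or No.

Σ|p₁ᵢ − p₂ᵢ| = 0.22 + 0.09 + 0.21 + 0.10 + 0.19 + 0.01 = 0.82
D = 1 − ½ × 0.82 = 1 − 0.410 = 0.5900
D = 0.5900 > 0.4 → Yes.

Yes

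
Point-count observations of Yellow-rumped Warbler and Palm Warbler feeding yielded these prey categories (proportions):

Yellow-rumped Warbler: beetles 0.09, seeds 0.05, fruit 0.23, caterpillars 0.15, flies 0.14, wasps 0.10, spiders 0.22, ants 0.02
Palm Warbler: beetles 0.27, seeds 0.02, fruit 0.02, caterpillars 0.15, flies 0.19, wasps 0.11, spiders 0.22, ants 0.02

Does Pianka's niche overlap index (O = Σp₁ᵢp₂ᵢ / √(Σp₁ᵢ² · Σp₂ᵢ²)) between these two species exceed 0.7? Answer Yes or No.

Σ p₁ᵢp₂ᵢ = 0.0243 + 0.0010 + 0.0046 + 0.0225 + 0.0266 + 0.0110 + 0.0484 + 0.0004 = 0.1388
Σp_1ᵢ² = 0.09² + 0.05² + 0.23² + 0.15² + 0.14² + 0.10² + 0.22² + 0.02² = 0.0081 + 0.0025 + 0.0529 + 0.0225 + 0.0196 + 0.0100 + 0.0484 + 0.0004 = 0.1644
Σp_2ᵢ² = 0.27² + 0.02² + 0.02² + 0.15² + 0.19² + 0.11² + 0.22² + 0.02² = 0.0729 + 0.0004 + 0.0004 + 0.0225 + 0.0361 + 0.0121 + 0.0484 + 0.0004 = 0.1932
O = 0.1388 / √(0.1644 × 0.1932) = 0.1388 / 0.17822 = 0.7788
O = 0.7788 > 0.7 → Yes.

Yes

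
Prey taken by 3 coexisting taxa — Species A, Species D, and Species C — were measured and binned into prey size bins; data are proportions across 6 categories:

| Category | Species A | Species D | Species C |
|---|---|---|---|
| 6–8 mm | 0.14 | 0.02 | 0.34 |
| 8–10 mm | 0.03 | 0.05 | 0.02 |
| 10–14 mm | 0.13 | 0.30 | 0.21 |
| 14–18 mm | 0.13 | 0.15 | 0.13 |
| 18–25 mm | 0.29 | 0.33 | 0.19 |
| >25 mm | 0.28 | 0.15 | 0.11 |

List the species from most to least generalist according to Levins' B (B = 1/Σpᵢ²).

Σp_Aᵢ² = 0.14² + 0.03² + 0.13² + 0.13² + 0.29² + 0.28² = 0.0196 + 0.0009 + 0.0169 + 0.0169 + 0.0841 + 0.0784 = 0.2168
B_A = 1 / 0.2168 = 4.6125
Σp_Dᵢ² = 0.02² + 0.05² + 0.30² + 0.15² + 0.33² + 0.15² = 0.0004 + 0.0025 + 0.0900 + 0.0225 + 0.1089 + 0.0225 = 0.2468
B_D = 1 / 0.2468 = 4.0519
Σp_Cᵢ² = 0.34² + 0.02² + 0.21² + 0.13² + 0.19² + 0.11² = 0.1156 + 0.0004 + 0.0441 + 0.0169 + 0.0361 + 0.0121 = 0.2252
B_C = 1 / 0.2252 = 4.4405
Ranking by B (broadest → narrowest): Species A (4.61) > Species C (4.44) > Species D (4.05)

Species A > Species C > Species D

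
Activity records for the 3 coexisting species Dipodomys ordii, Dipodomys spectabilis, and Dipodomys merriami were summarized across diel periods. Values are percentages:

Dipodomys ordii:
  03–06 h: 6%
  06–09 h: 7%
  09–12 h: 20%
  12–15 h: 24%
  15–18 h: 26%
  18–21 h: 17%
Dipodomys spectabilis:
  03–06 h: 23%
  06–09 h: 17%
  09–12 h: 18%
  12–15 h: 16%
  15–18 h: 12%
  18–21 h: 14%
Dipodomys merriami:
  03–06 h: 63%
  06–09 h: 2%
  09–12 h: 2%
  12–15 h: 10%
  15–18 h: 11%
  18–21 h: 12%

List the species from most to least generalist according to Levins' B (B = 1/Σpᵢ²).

Convert percentages to proportions (divide by 100).
Σp_ordiᵢ² = 0.06² + 0.07² + 0.20² + 0.24² + 0.26² + 0.17² = 0.0036 + 0.0049 + 0.0400 + 0.0576 + 0.0676 + 0.0289 = 0.2026
B_ordi = 1 / 0.2026 = 4.9358
Σp_specᵢ² = 0.23² + 0.17² + 0.18² + 0.16² + 0.12² + 0.14² = 0.0529 + 0.0289 + 0.0324 + 0.0256 + 0.0144 + 0.0196 = 0.1738
B_spec = 1 / 0.1738 = 5.7537
Σp_merrᵢ² = 0.63² + 0.02² + 0.02² + 0.10² + 0.11² + 0.12² = 0.3969 + 0.0004 + 0.0004 + 0.0100 + 0.0121 + 0.0144 = 0.4342
B_merr = 1 / 0.4342 = 2.3031
Ranking by B (broadest → narrowest): Dipodomys spectabilis (5.75) > Dipodomys ordii (4.94) > Dipodomys merriami (2.30)

Dipodomys spectabilis > Dipodomys ordii > Dipodomys merriami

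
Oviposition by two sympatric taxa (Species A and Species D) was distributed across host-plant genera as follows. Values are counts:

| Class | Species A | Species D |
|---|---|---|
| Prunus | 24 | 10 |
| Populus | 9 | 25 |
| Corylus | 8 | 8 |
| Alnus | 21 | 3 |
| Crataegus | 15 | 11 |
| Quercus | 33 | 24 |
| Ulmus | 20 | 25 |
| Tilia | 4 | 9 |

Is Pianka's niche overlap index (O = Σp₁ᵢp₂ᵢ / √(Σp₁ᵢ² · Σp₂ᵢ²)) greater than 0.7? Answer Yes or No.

Yes

Proportions for Species A (n=134): 24/134=0.1791, 9/134=0.0672, 8/134=0.0597, 21/134=0.1567, 15/134=0.1119, 33/134=0.2463, 20/134=0.1493, 4/134=0.0299
Proportions for Species D (n=115): 10/115=0.0870, 25/115=0.2174, 8/115=0.0696, 3/115=0.0261, 11/115=0.0957, 24/115=0.2087, 25/115=0.2174, 9/115=0.0783
Σ p₁ᵢp₂ᵢ = 0.015582 + 0.014609 + 0.004155 + 0.004090 + 0.010709 + 0.051403 + 0.032458 + 0.002341 = 0.135347
Σp_1ᵢ² = 0.1791² + 0.0672² + 0.0597² + 0.1567² + 0.1119² + 0.2463² + 0.1493² + 0.0299² = 0.032077 + 0.004516 + 0.003564 + 0.024555 + 0.012522 + 0.060664 + 0.022290 + 0.000894 = 0.161082
Σp_2ᵢ² = 0.0870² + 0.2174² + 0.0696² + 0.0261² + 0.0957² + 0.2087² + 0.2174² + 0.0783² = 0.007569 + 0.047263 + 0.004844 + 0.000681 + 0.009158 + 0.043556 + 0.047263 + 0.006131 = 0.166465
O = 0.135347 / √(0.161082 × 0.166465) = 0.135347 / 0.1637514 = 0.8265
O = 0.8265 > 0.7 → Yes.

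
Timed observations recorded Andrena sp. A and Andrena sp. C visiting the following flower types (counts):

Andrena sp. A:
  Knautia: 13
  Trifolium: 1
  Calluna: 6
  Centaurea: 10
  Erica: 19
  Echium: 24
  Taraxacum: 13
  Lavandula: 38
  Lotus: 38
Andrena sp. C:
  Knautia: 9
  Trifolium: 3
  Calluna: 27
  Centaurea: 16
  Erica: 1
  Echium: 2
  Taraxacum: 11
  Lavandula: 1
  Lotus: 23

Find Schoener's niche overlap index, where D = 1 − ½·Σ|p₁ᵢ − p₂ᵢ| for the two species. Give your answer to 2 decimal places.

Proportions for Andrena sp. A (n=162): 13/162=0.0802, 1/162=0.0062, 6/162=0.0370, 10/162=0.0617, 19/162=0.1173, 24/162=0.1481, 13/162=0.0802, 38/162=0.2346, 38/162=0.2346
Proportions for Andrena sp. C (n=93): 9/93=0.0968, 3/93=0.0323, 27/93=0.2903, 16/93=0.1720, 1/93=0.0108, 2/93=0.0215, 11/93=0.1183, 1/93=0.0108, 23/93=0.2473
Σ|p₁ᵢ − p₂ᵢ| = 0.0166 + 0.0261 + 0.2533 + 0.1103 + 0.1065 + 0.1266 + 0.0381 + 0.2238 + 0.0127 = 0.9140
D = 1 − ½ × 0.9140 = 1 − 0.45700 = 0.54300

0.54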